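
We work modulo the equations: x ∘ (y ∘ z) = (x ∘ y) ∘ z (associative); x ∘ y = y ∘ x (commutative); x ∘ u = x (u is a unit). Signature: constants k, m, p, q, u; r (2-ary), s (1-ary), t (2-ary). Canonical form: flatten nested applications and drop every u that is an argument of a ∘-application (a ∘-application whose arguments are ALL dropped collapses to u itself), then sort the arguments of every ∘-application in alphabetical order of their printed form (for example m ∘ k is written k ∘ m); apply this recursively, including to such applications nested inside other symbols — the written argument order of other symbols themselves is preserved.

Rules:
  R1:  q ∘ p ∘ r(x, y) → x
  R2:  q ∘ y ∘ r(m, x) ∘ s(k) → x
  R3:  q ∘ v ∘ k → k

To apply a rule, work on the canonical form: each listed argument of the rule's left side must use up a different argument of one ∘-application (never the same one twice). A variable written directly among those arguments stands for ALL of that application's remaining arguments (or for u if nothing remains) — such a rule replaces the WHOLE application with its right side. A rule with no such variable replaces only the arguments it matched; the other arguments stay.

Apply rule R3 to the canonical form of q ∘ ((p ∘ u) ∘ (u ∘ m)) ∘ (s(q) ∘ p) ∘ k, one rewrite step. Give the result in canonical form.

Canonical form:  k ∘ m ∘ p ∘ p ∘ q ∘ s(q)
Match R3:  consume k, q;  v := m ∘ p ∘ p ∘ s(q)
The variable takes the whole remainder — replace the entire application.
New term:  k

Answer: k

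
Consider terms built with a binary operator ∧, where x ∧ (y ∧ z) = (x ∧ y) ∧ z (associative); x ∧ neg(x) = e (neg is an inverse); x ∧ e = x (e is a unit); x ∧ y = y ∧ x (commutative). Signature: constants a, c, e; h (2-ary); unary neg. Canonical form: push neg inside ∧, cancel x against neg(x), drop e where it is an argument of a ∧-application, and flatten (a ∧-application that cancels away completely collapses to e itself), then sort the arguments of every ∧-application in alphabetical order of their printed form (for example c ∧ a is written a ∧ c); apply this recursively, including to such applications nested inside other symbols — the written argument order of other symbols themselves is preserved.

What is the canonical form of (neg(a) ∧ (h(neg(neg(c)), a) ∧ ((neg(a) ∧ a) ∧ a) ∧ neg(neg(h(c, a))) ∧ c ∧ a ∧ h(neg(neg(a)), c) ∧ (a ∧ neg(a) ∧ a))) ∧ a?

Answer: a ∧ a ∧ a ∧ c ∧ h(a, c) ∧ h(c, a) ∧ h(c, a)

Derivation:
Push neg inside:  distribute neg over ∧ and collapse double neg
Combine occurrences:  a ∧ a ∧ a ∧ h(c, a) ∧ h(c, a) ∧ c ∧ h(a, c)
Sort arguments:  a ∧ a ∧ a ∧ c ∧ h(a, c) ∧ h(c, a) ∧ h(c, a)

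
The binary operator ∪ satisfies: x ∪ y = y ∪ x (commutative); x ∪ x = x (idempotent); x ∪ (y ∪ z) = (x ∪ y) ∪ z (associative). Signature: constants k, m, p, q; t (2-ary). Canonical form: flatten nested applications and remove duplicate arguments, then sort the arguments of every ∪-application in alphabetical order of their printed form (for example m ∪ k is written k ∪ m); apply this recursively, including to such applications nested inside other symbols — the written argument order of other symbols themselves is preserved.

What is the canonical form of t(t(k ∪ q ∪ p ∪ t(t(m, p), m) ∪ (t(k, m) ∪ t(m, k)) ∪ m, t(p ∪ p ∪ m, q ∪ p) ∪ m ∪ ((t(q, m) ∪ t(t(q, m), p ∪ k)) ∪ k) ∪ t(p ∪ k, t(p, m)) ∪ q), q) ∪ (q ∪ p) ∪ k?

Answer: k ∪ p ∪ q ∪ t(t(k ∪ m ∪ p ∪ q ∪ t(k, m) ∪ t(m, k) ∪ t(t(m, p), m), k ∪ m ∪ q ∪ t(k ∪ p, t(p, m)) ∪ t(m ∪ p, p ∪ q) ∪ t(q, m) ∪ t(t(q, m), k ∪ p)), q)

Derivation:
Merge nested applications:  t(t(k ∪ q ∪ p ∪ t(t(m, p), m) ∪ (t(k, m) ∪ t(m, k)) ∪ m, t(p ∪ p ∪ m, q ∪ p) ∪ m ∪ ((t(q, m) ∪ t(t(q, m), p ∪ k)) ∪ k) ∪ t(p ∪ k, t(p, m)) ∪ q), q) ∪ q ∪ p ∪ k
Canonicalize subterm:  t(t(k ∪ q ∪ p ∪ t(t(m, p), m) ∪ (t(k, m) ∪ t(m, k)) ∪ m, t(p ∪ p ∪ m, q ∪ p) ∪ m ∪ ((t(q, m) ∪ t(t(q, m), p ∪ k)) ∪ k) ∪ t(p ∪ k, t(p, m)) ∪ q), q)  →  t(t(k ∪ m ∪ p ∪ q ∪ t(k, m) ∪ t(m, k) ∪ t(t(m, p), m), k ∪ m ∪ q ∪ t(k ∪ p, t(p, m)) ∪ t(m ∪ p, p ∪ q) ∪ t(q, m) ∪ t(t(q, m), k ∪ p)), q)
Sort arguments:  k ∪ p ∪ q ∪ t(t(k ∪ m ∪ p ∪ q ∪ t(k, m) ∪ t(m, k) ∪ t(t(m, p), m), k ∪ m ∪ q ∪ t(k ∪ p, t(p, m)) ∪ t(m ∪ p, p ∪ q) ∪ t(q, m) ∪ t(t(q, m), k ∪ p)), q)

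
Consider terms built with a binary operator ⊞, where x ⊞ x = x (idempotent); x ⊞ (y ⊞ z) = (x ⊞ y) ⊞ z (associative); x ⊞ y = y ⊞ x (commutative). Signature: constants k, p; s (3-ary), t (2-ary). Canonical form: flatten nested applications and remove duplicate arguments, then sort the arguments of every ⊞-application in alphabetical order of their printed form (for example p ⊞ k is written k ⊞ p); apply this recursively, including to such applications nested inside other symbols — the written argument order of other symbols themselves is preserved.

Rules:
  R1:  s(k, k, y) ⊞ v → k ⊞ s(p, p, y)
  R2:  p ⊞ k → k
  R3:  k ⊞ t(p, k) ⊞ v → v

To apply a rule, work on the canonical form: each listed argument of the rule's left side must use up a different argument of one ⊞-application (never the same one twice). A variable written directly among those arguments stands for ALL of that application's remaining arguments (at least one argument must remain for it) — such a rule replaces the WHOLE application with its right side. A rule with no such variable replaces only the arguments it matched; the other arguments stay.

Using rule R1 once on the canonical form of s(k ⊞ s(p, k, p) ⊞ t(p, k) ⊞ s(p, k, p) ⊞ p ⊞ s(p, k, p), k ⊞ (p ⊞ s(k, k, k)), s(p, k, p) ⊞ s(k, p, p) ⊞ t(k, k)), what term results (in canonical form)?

Canonical form:  s(k ⊞ p ⊞ s(p, k, p) ⊞ t(p, k), k ⊞ p ⊞ s(k, k, k), s(k, p, p) ⊞ s(p, k, p) ⊞ t(k, k))
Match R1:  consume s(k, k, k);  v := k ⊞ p, y := k
The variable takes the whole remainder — replace the entire application.
Result:  s(k ⊞ p ⊞ s(p, k, p) ⊞ t(p, k), k ⊞ s(p, p, k), s(k, p, p) ⊞ s(p, k, p) ⊞ t(k, k))

Answer: s(k ⊞ p ⊞ s(p, k, p) ⊞ t(p, k), k ⊞ s(p, p, k), s(k, p, p) ⊞ s(p, k, p) ⊞ t(k, k))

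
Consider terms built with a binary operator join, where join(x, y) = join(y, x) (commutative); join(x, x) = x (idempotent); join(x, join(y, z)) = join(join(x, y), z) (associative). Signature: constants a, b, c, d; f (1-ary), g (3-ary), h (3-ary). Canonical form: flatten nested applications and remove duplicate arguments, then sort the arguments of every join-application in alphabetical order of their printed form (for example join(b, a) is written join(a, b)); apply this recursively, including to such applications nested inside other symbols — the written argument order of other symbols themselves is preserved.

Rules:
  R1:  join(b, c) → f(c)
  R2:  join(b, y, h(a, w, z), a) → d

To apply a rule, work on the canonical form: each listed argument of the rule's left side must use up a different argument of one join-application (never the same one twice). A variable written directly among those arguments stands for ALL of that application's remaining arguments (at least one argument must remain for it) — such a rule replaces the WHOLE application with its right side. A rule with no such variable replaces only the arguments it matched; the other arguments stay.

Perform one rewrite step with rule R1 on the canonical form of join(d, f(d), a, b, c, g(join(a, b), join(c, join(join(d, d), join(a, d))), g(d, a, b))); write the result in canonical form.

Canonical form:  join(a, b, c, d, f(d), g(join(a, b), join(a, c, d), g(d, a, b)))
Apply R1:  consuming b, c
New term:  join(a, d, f(c), f(d), g(join(a, b), join(a, c, d), g(d, a, b)))

Answer: join(a, d, f(c), f(d), g(join(a, b), join(a, c, d), g(d, a, b)))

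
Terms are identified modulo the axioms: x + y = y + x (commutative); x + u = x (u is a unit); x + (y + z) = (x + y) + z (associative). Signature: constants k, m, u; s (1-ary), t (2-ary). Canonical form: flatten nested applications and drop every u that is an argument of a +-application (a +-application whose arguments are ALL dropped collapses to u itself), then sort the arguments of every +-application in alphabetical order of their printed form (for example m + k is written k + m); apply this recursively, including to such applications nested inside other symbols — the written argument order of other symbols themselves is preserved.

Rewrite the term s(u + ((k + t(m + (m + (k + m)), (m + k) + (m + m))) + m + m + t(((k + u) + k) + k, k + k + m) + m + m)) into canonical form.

Answer: s(k + m + m + m + m + t(k + k + k, k + k + m) + t(k + m + m + m, k + m + m + m))

Derivation:
Work inside:  u + ((k + t(m + (m + (k + m)), (m + k) + (m + m))) + m + m + t(((k + u) + k) + k, k + k + m) + m + m)
Un-nest:  u + k + t(m + (m + (k + m)), (m + k) + (m + m)) + m + m + t(((k + u) + k) + k, k + k + m) + m + m
Canonicalize subterm:  t(m + (m + (k + m)), (m + k) + (m + m))  →  t(k + m + m + m, k + m + m + m)
Inside:  t(((k + u) + k) + k, k + k + m)  →  t(k + k + k, k + k + m)
Drop the unit:  drop u
Sort:  k + m + m + m + m + t(k + k + k, k + k + m) + t(k + m + m + m, k + m + m + m)
Rebuild:  s(k + m + m + m + m + t(k + k + k, k + k + m) + t(k + m + m + m, k + m + m + m))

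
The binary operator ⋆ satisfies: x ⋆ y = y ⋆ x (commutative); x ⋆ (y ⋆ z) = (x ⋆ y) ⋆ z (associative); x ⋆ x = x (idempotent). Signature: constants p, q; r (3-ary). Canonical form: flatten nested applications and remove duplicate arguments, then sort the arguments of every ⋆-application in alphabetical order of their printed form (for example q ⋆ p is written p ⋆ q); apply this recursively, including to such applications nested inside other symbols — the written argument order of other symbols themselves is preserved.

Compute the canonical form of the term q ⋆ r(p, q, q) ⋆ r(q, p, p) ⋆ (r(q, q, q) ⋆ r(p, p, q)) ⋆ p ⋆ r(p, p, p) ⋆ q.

Merge nested applications:  q ⋆ r(p, q, q) ⋆ r(q, p, p) ⋆ r(q, q, q) ⋆ r(p, p, q) ⋆ p ⋆ r(p, p, p) ⋆ q
Deduplicate:  drop duplicate q
Sort:  p ⋆ q ⋆ r(p, p, p) ⋆ r(p, p, q) ⋆ r(p, q, q) ⋆ r(q, p, p) ⋆ r(q, q, q)

Answer: p ⋆ q ⋆ r(p, p, p) ⋆ r(p, p, q) ⋆ r(p, q, q) ⋆ r(q, p, p) ⋆ r(q, q, q)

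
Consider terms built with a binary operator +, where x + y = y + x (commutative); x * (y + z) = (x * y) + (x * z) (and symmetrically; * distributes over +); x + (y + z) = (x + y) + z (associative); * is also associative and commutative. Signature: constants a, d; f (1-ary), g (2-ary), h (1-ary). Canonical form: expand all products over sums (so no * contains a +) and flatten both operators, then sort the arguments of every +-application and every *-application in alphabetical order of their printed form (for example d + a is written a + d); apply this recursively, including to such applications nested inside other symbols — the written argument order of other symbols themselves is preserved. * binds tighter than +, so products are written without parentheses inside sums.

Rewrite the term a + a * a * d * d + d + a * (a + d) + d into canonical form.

Expand products over sums:  a + a * a * d * d + d + a * a + a * d + d
Order the arguments:  a + a * a + a * a * d * d + a * d + d + d

Answer: a + a * a + a * a * d * d + a * d + d + d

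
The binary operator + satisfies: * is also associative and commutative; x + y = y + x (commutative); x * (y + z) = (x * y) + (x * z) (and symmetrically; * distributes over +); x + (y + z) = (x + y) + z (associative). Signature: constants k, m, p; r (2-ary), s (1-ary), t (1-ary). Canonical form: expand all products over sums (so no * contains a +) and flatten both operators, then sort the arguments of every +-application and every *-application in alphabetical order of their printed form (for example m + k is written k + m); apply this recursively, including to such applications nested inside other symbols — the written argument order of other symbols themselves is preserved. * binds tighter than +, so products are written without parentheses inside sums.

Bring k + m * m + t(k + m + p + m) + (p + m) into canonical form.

Answer: k + m + m * m + p + t(k + m + m + p)

Derivation:
Un-nest:  k + m * m + t(k + m + m + p) + p + m
Sort arguments:  k + m + m * m + p + t(k + m + m + p)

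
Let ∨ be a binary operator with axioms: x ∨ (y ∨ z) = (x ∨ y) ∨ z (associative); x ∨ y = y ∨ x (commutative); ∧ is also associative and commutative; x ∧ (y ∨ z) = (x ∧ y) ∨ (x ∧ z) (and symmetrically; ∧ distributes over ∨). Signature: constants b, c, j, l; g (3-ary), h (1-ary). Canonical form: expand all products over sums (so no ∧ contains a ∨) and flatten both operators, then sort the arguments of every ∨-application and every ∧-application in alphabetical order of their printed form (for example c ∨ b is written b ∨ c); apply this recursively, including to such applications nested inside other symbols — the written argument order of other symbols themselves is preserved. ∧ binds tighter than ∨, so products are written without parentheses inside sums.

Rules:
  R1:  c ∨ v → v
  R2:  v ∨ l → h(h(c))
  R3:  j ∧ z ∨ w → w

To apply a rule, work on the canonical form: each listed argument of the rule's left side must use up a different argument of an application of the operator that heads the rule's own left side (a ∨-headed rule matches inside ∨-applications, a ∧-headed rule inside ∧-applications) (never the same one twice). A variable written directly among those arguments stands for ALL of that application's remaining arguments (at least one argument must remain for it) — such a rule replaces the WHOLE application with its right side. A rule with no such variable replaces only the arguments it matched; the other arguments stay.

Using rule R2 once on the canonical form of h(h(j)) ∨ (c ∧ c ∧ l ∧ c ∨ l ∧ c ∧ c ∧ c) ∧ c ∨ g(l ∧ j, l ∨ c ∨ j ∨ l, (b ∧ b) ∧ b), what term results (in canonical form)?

Answer: c ∧ c ∧ c ∧ c ∧ l ∨ c ∧ c ∧ c ∧ c ∧ l ∨ g(j ∧ l, h(h(c)), b ∧ b ∧ b) ∨ h(h(j))

Derivation:
Canonical form:  c ∧ c ∧ c ∧ c ∧ l ∨ c ∧ c ∧ c ∧ c ∧ l ∨ g(j ∧ l, c ∨ j ∨ l ∨ l, b ∧ b ∧ b) ∨ h(h(j))
Match R2:  consume l;  v := c ∨ j ∨ l
Every leftover argument binds to the variable; the entire application is replaced.
Giving:  c ∧ c ∧ c ∧ c ∧ l ∨ c ∧ c ∧ c ∧ c ∧ l ∨ g(j ∧ l, h(h(c)), b ∧ b ∧ b) ∨ h(h(j))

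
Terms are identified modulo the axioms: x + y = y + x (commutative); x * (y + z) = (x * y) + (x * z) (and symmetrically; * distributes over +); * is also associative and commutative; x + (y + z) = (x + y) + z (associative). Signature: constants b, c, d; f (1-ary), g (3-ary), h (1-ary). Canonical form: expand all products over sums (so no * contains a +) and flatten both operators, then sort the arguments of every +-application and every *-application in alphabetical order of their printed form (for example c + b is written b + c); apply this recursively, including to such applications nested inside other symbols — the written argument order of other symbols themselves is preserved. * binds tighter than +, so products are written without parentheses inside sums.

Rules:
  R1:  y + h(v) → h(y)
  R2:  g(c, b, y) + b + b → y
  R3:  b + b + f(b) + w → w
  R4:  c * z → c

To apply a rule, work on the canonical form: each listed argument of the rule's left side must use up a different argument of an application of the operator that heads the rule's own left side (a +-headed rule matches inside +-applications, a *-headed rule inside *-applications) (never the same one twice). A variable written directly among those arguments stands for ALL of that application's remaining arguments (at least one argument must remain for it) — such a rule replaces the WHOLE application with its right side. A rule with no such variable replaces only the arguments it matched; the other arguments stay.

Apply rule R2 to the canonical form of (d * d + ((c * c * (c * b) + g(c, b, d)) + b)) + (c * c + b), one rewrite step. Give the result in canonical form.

Answer: b * c * c * c + c * c + d + d * d

Derivation:
Canonical form:  b + b + b * c * c * c + c * c + d * d + g(c, b, d)
R2 matches:  uses b, b, g(c, b, d);  y := d
Result:  b * c * c * c + c * c + d + d * d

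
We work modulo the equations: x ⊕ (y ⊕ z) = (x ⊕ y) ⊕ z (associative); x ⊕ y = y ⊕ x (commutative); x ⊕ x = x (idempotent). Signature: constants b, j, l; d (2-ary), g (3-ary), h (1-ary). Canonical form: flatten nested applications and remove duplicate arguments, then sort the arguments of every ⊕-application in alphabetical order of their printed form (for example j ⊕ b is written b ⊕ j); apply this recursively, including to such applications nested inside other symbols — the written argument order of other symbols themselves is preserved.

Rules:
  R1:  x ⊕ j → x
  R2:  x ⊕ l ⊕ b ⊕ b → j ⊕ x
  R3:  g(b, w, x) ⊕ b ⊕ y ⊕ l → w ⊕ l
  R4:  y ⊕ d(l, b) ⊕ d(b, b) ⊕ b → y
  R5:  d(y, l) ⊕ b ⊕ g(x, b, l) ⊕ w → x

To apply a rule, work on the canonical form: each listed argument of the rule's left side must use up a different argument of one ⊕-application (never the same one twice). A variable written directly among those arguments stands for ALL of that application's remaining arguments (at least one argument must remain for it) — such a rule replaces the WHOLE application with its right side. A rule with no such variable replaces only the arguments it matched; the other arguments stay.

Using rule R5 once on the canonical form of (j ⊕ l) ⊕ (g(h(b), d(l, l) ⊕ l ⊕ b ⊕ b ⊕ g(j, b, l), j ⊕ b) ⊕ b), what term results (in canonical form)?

Answer: b ⊕ g(h(b), j, b ⊕ j) ⊕ j ⊕ l

Derivation:
Canonical form:  b ⊕ g(h(b), b ⊕ d(l, l) ⊕ g(j, b, l) ⊕ l, b ⊕ j) ⊕ j ⊕ l
Apply R5:  consuming b, d(l, l), g(j, b, l);  w := l, x := j, y := l
The variable takes the whole remainder — replace the entire application.
Result:  b ⊕ g(h(b), j, b ⊕ j) ⊕ j ⊕ l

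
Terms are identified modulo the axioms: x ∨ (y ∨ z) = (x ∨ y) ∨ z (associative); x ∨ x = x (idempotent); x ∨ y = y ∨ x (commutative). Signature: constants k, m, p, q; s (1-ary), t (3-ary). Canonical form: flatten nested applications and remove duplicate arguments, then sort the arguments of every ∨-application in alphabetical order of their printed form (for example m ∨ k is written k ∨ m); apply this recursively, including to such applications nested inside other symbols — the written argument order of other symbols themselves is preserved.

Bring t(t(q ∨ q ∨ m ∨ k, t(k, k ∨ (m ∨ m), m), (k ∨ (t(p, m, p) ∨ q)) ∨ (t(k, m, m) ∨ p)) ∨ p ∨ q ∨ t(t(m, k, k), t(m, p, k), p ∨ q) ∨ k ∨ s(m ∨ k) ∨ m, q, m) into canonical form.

Answer: t(k ∨ m ∨ p ∨ q ∨ s(k ∨ m) ∨ t(k ∨ m ∨ q, t(k, k ∨ m, m), k ∨ p ∨ q ∨ t(k, m, m) ∨ t(p, m, p)) ∨ t(t(m, k, k), t(m, p, k), p ∨ q), q, m)

Derivation:
Focus inside:  t(q ∨ q ∨ m ∨ k, t(k, k ∨ (m ∨ m), m), (k ∨ (t(p, m, p) ∨ q)) ∨ (t(k, m, m) ∨ p)) ∨ p ∨ q ∨ t(t(m, k, k), t(m, p, k), p ∨ q) ∨ k ∨ s(m ∨ k) ∨ m
Inside:  t(q ∨ q ∨ m ∨ k, t(k, k ∨ (m ∨ m), m), (k ∨ (t(p, m, p) ∨ q)) ∨ (t(k, m, m) ∨ p))  →  t(k ∨ m ∨ q, t(k, k ∨ m, m), k ∨ p ∨ q ∨ t(k, m, m) ∨ t(p, m, p))
Canonicalize subterm:  s(m ∨ k)  →  s(k ∨ m)
Sort:  k ∨ m ∨ p ∨ q ∨ s(k ∨ m) ∨ t(k ∨ m ∨ q, t(k, k ∨ m, m), k ∨ p ∨ q ∨ t(k, m, m) ∨ t(p, m, p)) ∨ t(t(m, k, k), t(m, p, k), p ∨ q)
Put back:  t(k ∨ m ∨ p ∨ q ∨ s(k ∨ m) ∨ t(k ∨ m ∨ q, t(k, k ∨ m, m), k ∨ p ∨ q ∨ t(k, m, m) ∨ t(p, m, p)) ∨ t(t(m, k, k), t(m, p, k), p ∨ q), q, m)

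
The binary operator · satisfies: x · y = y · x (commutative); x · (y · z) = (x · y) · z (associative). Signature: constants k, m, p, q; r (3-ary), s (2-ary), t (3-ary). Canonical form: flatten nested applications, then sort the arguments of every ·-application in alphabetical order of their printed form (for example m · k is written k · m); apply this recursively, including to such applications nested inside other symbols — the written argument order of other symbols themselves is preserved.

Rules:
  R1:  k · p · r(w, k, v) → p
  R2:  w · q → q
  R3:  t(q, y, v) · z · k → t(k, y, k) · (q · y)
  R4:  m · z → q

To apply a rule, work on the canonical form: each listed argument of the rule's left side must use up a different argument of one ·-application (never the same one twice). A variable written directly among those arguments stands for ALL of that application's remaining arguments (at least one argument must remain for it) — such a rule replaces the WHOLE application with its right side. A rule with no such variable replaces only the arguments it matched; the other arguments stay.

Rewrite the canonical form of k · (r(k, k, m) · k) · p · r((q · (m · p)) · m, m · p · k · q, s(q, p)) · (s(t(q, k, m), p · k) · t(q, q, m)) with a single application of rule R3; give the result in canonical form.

Canonical form:  k · k · p · r(k, k, m) · r(m · m · p · q, k · m · p · q, s(q, p)) · s(t(q, k, m), k · p) · t(q, q, m)
Match R3:  consume k, t(q, q, m);  v := m, y := q, z := k · p · r(k, k, m) · r(m · m · p · q, k · m · p · q, s(q, p)) · s(t(q, k, m), k · p)
Every leftover argument binds to the variable; the entire application is replaced.
Result:  q · q · t(k, q, k)

Answer: q · q · t(k, q, k)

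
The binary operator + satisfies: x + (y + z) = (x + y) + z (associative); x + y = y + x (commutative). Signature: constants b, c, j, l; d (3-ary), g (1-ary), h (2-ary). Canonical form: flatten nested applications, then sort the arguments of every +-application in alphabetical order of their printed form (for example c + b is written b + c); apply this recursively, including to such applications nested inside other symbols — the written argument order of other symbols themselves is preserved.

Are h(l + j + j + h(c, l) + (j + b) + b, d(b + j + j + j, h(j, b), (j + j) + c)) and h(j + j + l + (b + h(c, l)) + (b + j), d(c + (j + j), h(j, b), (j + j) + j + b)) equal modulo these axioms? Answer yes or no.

Answer: no — h(b + b + h(c, l) + j + j + j + l, d(b + j + j + j, h(j, b), c + j + j)) vs h(b + b + h(c, l) + j + j + j + l, d(c + j + j, h(j, b), b + j + j + j))

Derivation:
Left:  h(l + j + j + h(c, l) + (j + b) + b, d(b + j + j + j, h(j, b), (j + j) + c))
  Focus inside:  l + j + j + h(c, l) + (j + b) + b
  Un-nest:  l + j + j + h(c, l) + j + b + b
  Sort arguments:  b + b + h(c, l) + j + j + j + l
  Put back:  h(b + b + h(c, l) + j + j + j + l, d(b + j + j + j, h(j, b), c + j + j))
Right:  h(j + j + l + (b + h(c, l)) + (b + j), d(c + (j + j), h(j, b), (j + j) + j + b))
  Work inside:  j + j + l + (b + h(c, l)) + (b + j)
  Flatten:  j + j + l + b + h(c, l) + b + j
  Order the arguments:  b + b + h(c, l) + j + j + j + l
  Rebuild:  h(b + b + h(c, l) + j + j + j + l, d(c + j + j, h(j, b), b + j + j + j))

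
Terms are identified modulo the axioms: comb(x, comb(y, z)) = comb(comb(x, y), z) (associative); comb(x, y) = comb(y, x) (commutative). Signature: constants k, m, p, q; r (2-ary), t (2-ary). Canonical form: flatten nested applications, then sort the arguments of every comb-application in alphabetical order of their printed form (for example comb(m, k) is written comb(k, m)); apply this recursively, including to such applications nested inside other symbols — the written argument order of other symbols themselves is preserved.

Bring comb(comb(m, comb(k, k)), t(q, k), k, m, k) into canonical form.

Answer: comb(k, k, k, k, m, m, t(q, k))

Derivation:
Un-nest:  comb(m, k, k, t(q, k), k, m, k)
Sort arguments:  comb(k, k, k, k, m, m, t(q, k))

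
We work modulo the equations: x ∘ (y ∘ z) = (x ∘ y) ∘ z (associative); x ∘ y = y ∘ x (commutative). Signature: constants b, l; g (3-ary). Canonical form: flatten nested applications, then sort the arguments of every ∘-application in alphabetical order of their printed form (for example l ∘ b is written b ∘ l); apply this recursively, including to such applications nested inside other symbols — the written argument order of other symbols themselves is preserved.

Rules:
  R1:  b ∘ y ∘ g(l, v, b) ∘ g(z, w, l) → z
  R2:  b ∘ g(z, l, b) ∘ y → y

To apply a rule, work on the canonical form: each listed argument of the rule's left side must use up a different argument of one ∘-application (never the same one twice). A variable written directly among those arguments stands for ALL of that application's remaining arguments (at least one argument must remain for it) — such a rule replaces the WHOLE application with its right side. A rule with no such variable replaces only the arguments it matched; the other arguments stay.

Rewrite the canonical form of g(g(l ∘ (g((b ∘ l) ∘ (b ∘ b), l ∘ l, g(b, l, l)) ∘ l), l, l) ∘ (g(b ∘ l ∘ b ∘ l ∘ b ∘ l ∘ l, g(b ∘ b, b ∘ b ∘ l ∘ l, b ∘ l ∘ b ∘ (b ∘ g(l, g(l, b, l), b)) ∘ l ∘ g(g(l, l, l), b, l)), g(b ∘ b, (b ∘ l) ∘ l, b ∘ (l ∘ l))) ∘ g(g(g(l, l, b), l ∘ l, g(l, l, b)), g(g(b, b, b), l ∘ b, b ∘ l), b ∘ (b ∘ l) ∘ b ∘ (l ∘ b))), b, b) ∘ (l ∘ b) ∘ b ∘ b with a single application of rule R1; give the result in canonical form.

Answer: b ∘ b ∘ b ∘ g(g(b ∘ b ∘ b ∘ l ∘ l ∘ l ∘ l, g(b ∘ b, b ∘ b ∘ l ∘ l, g(l, l, l)), g(b ∘ b, b ∘ l ∘ l, b ∘ l ∘ l)) ∘ g(g(b ∘ b ∘ b ∘ l, l ∘ l, g(b, l, l)) ∘ l ∘ l, l, l) ∘ g(g(g(l, l, b), l ∘ l, g(l, l, b)), g(g(b, b, b), b ∘ l, b ∘ l), b ∘ b ∘ b ∘ b ∘ l ∘ l), b, b) ∘ l

Derivation:
Canonical form:  b ∘ b ∘ b ∘ g(g(b ∘ b ∘ b ∘ l ∘ l ∘ l ∘ l, g(b ∘ b, b ∘ b ∘ l ∘ l, b ∘ b ∘ b ∘ g(g(l, l, l), b, l) ∘ g(l, g(l, b, l), b) ∘ l ∘ l), g(b ∘ b, b ∘ l ∘ l, b ∘ l ∘ l)) ∘ g(g(b ∘ b ∘ b ∘ l, l ∘ l, g(b, l, l)) ∘ l ∘ l, l, l) ∘ g(g(g(l, l, b), l ∘ l, g(l, l, b)), g(g(b, b, b), b ∘ l, b ∘ l), b ∘ b ∘ b ∘ b ∘ l ∘ l), b, b) ∘ l
Apply R1:  consuming b, g(g(l, l, l), b, l), g(l, g(l, b, l), b);  v := g(l, b, l), w := b, y := b ∘ b ∘ l ∘ l, z := g(l, l, l)
Every leftover argument binds to the variable; the entire application is replaced.
New term:  b ∘ b ∘ b ∘ g(g(b ∘ b ∘ b ∘ l ∘ l ∘ l ∘ l, g(b ∘ b, b ∘ b ∘ l ∘ l, g(l, l, l)), g(b ∘ b, b ∘ l ∘ l, b ∘ l ∘ l)) ∘ g(g(b ∘ b ∘ b ∘ l, l ∘ l, g(b, l, l)) ∘ l ∘ l, l, l) ∘ g(g(g(l, l, b), l ∘ l, g(l, l, b)), g(g(b, b, b), b ∘ l, b ∘ l), b ∘ b ∘ b ∘ b ∘ l ∘ l), b, b) ∘ l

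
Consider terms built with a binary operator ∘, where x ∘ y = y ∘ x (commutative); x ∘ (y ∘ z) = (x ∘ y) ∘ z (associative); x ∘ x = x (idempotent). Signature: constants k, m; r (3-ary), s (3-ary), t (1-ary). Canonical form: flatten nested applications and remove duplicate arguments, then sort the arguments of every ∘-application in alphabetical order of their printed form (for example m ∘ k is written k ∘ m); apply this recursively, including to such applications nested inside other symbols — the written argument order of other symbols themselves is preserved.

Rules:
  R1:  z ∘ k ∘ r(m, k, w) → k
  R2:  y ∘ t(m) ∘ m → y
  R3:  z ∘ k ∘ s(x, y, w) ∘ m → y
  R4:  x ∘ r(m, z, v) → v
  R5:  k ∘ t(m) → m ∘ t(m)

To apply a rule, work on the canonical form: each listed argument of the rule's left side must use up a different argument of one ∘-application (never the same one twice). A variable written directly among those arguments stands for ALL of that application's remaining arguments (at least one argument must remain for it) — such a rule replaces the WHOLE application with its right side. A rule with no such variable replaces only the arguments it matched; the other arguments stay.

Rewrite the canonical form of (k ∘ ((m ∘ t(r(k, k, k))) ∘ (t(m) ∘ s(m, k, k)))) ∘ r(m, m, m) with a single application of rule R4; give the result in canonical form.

Canonical form:  k ∘ m ∘ r(m, m, m) ∘ s(m, k, k) ∘ t(m) ∘ t(r(k, k, k))
R4 matches:  uses r(m, m, m);  v := m, x := k ∘ m ∘ s(m, k, k) ∘ t(m) ∘ t(r(k, k, k)), z := m
The variable takes the whole remainder — replace the entire application.
Giving:  m

Answer: m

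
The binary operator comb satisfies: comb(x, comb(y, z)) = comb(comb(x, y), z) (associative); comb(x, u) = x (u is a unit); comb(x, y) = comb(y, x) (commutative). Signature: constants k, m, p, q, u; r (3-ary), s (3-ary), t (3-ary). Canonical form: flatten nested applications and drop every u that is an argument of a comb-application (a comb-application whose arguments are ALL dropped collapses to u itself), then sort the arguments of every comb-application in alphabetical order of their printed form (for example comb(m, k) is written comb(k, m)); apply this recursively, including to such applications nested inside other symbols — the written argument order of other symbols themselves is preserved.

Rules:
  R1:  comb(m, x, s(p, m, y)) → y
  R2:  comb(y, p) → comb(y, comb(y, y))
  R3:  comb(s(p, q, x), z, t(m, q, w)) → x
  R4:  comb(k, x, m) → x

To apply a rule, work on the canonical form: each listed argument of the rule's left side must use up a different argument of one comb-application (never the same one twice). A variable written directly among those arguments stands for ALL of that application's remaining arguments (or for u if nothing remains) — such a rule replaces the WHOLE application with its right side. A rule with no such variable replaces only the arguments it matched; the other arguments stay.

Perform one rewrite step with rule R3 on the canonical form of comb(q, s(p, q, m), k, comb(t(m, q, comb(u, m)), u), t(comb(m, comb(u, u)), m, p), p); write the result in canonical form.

Answer: m

Derivation:
Canonical form:  comb(k, p, q, s(p, q, m), t(m, m, p), t(m, q, m))
Match R3:  consume s(p, q, m), t(m, q, m);  w := m, x := m, z := comb(k, p, q, t(m, m, p))
The variable takes the whole remainder — replace the entire application.
Giving:  m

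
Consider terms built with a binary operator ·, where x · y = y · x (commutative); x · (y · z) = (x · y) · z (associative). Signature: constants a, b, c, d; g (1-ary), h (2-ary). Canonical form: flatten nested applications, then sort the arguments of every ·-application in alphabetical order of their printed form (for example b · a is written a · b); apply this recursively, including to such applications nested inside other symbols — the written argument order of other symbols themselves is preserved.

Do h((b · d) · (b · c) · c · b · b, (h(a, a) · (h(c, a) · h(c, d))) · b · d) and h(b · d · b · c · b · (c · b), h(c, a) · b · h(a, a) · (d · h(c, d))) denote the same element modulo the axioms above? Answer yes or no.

Left:  h((b · d) · (b · c) · c · b · b, (h(a, a) · (h(c, a) · h(c, d))) · b · d)
  Descend into:  (h(a, a) · (h(c, a) · h(c, d))) · b · d
  Flatten:  h(a, a) · h(c, a) · h(c, d) · b · d
  Sort arguments:  b · d · h(a, a) · h(c, a) · h(c, d)
  Rebuild:  h(b · b · b · b · c · c · d, b · d · h(a, a) · h(c, a) · h(c, d))
Right:  h(b · d · b · c · b · (c · b), h(c, a) · b · h(a, a) · (d · h(c, d)))
  Work inside:  h(c, a) · b · h(a, a) · (d · h(c, d))
  Un-nest:  h(c, a) · b · h(a, a) · d · h(c, d)
  Order the arguments:  b · d · h(a, a) · h(c, a) · h(c, d)
  Rebuild:  h(b · b · b · b · c · c · d, b · d · h(a, a) · h(c, a) · h(c, d))

Answer: yes — both canonical forms are h(b · b · b · b · c · c · d, b · d · h(a, a) · h(c, a) · h(c, d))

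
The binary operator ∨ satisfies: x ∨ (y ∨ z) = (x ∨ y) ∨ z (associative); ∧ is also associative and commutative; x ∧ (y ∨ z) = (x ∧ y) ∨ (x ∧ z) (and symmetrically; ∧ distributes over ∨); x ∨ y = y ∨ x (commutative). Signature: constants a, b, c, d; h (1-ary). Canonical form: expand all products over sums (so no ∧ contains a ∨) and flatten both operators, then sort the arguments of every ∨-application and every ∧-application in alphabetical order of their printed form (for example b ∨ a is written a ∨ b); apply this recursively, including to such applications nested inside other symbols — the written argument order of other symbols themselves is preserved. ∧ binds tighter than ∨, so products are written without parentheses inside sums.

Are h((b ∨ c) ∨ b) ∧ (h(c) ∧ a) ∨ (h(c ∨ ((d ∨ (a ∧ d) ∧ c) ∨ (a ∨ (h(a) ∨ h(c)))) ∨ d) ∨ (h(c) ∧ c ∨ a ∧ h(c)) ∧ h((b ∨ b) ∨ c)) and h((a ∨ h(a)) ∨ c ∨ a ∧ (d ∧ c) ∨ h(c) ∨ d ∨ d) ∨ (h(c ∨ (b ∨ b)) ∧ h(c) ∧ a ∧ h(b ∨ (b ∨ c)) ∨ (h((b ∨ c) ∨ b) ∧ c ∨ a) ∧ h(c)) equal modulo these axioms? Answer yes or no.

Left:  h((b ∨ c) ∨ b) ∧ (h(c) ∧ a) ∨ (h(c ∨ ((d ∨ (a ∧ d) ∧ c) ∨ (a ∨ (h(a) ∨ h(c)))) ∨ d) ∨ (h(c) ∧ c ∨ a ∧ h(c)) ∧ h((b ∨ b) ∨ c))
  Expand products over sums:  a ∧ h(b ∨ b ∨ c) ∧ h(c) ∨ h(a ∨ a ∧ c ∧ d ∨ c ∨ d ∨ d ∨ h(a) ∨ h(c)) ∨ c ∧ h(b ∨ b ∨ c) ∧ h(c) ∨ a ∧ h(b ∨ b ∨ c) ∧ h(c)
  Sort:  a ∧ h(b ∨ b ∨ c) ∧ h(c) ∨ a ∧ h(b ∨ b ∨ c) ∧ h(c) ∨ c ∧ h(b ∨ b ∨ c) ∧ h(c) ∨ h(a ∨ a ∧ c ∧ d ∨ c ∨ d ∨ d ∨ h(a) ∨ h(c))
Right:  h((a ∨ h(a)) ∨ c ∨ a ∧ (d ∧ c) ∨ h(c) ∨ d ∨ d) ∨ (h(c ∨ (b ∨ b)) ∧ h(c) ∧ a ∧ h(b ∨ (b ∨ c)) ∨ (h((b ∨ c) ∨ b) ∧ c ∨ a) ∧ h(c))
  Expand products over sums:  h(a ∨ a ∧ c ∧ d ∨ c ∨ d ∨ d ∨ h(a) ∨ h(c)) ∨ a ∧ h(b ∨ b ∨ c) ∧ h(b ∨ b ∨ c) ∧ h(c) ∨ c ∧ h(b ∨ b ∨ c) ∧ h(c) ∨ a ∧ h(c)
  Order the arguments:  a ∧ h(b ∨ b ∨ c) ∧ h(b ∨ b ∨ c) ∧ h(c) ∨ a ∧ h(c) ∨ c ∧ h(b ∨ b ∨ c) ∧ h(c) ∨ h(a ∨ a ∧ c ∧ d ∨ c ∨ d ∨ d ∨ h(a) ∨ h(c))

Answer: no — a ∧ h(b ∨ b ∨ c) ∧ h(c) ∨ a ∧ h(b ∨ b ∨ c) ∧ h(c) ∨ c ∧ h(b ∨ b ∨ c) ∧ h(c) ∨ h(a ∨ a ∧ c ∧ d ∨ c ∨ d ∨ d ∨ h(a) ∨ h(c)) vs a ∧ h(b ∨ b ∨ c) ∧ h(b ∨ b ∨ c) ∧ h(c) ∨ a ∧ h(c) ∨ c ∧ h(b ∨ b ∨ c) ∧ h(c) ∨ h(a ∨ a ∧ c ∧ d ∨ c ∨ d ∨ d ∨ h(a) ∨ h(c))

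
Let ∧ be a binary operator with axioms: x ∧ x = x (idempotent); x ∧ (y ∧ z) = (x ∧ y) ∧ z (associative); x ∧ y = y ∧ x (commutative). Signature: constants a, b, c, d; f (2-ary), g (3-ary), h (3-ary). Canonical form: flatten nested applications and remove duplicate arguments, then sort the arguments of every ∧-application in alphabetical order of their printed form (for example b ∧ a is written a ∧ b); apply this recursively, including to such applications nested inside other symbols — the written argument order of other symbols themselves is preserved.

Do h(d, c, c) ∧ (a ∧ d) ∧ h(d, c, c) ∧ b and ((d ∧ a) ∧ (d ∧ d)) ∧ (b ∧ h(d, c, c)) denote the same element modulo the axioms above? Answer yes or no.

Answer: yes — both canonical forms are a ∧ b ∧ d ∧ h(d, c, c)

Derivation:
Left:  h(d, c, c) ∧ (a ∧ d) ∧ h(d, c, c) ∧ b
  Un-nest:  h(d, c, c) ∧ a ∧ d ∧ h(d, c, c) ∧ b
  Deduplicate:  drop duplicate h(d, c, c)
  Sort:  a ∧ b ∧ d ∧ h(d, c, c)
Right:  ((d ∧ a) ∧ (d ∧ d)) ∧ (b ∧ h(d, c, c))
  Un-nest:  d ∧ a ∧ d ∧ d ∧ b ∧ h(d, c, c)
  Drop duplicates:  drop duplicate d, d
  Sort:  a ∧ b ∧ d ∧ h(d, c, c)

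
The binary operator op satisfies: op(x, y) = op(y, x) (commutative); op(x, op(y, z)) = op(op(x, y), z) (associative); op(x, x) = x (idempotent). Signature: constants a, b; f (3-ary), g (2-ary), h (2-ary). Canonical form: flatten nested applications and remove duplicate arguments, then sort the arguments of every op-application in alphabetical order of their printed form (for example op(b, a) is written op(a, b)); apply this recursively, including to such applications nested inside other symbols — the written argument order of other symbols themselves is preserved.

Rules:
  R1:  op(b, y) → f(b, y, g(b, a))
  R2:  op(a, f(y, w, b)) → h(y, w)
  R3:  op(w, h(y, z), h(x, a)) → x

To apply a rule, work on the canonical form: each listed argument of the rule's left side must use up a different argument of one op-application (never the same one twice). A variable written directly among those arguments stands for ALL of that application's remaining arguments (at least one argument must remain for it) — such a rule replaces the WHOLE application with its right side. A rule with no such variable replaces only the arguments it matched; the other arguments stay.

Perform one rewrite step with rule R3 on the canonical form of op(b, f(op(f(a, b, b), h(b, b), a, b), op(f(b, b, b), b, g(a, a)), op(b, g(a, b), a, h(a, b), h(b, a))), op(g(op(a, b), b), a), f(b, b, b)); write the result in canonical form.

Canonical form:  op(a, b, f(b, b, b), f(op(a, b, f(a, b, b), h(b, b)), op(b, f(b, b, b), g(a, a)), op(a, b, g(a, b), h(a, b), h(b, a))), g(op(a, b), b))
Apply R3:  consuming h(a, b), h(b, a);  w := op(a, b, g(a, b)), x := b, y := a, z := b
Every leftover argument binds to the variable; the entire application is replaced.
New term:  op(a, b, f(b, b, b), f(op(a, b, f(a, b, b), h(b, b)), op(b, f(b, b, b), g(a, a)), b), g(op(a, b), b))

Answer: op(a, b, f(b, b, b), f(op(a, b, f(a, b, b), h(b, b)), op(b, f(b, b, b), g(a, a)), b), g(op(a, b), b))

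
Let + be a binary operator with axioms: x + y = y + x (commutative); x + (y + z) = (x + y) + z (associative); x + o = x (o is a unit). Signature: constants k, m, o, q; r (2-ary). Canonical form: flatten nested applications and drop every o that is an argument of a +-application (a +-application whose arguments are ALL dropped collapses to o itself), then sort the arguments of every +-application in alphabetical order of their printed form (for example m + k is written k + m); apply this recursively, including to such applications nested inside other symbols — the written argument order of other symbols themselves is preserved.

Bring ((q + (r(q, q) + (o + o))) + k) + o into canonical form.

Answer: k + q + r(q, q)

Derivation:
Flatten:  q + r(q, q) + o + o + k + o
Drop the unit:  drop o (×3)
Sort:  k + q + r(q, q)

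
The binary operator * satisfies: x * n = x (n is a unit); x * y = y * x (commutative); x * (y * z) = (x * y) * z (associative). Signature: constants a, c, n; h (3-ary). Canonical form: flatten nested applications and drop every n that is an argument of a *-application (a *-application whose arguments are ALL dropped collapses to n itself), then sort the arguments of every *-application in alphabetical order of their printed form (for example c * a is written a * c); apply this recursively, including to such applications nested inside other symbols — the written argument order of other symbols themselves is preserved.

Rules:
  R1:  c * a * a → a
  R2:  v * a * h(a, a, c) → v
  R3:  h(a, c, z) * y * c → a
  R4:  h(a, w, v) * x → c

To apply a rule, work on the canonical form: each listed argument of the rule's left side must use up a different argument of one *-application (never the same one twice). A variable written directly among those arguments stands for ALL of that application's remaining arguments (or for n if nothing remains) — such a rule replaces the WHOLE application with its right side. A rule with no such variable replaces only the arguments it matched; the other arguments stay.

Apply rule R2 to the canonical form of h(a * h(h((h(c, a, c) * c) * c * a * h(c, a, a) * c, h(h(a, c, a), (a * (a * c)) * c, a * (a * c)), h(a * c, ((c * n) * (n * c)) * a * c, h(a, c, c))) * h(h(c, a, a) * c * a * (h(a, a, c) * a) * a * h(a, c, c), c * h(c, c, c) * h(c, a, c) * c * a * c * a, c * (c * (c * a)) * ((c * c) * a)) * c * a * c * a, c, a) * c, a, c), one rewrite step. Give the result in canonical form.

Canonical form:  h(a * c * h(a * a * c * c * h(a * a * a * c * h(a, a, c) * h(a, c, c) * h(c, a, a), a * a * c * c * c * h(c, a, c) * h(c, c, c), a * a * c * c * c * c * c) * h(a * c * c * c * h(c, a, a) * h(c, a, c), h(h(a, c, a), a * a * c * c, a * a * c), h(a * c, a * c * c * c, h(a, c, c))), c, a), a, c)
Match R2:  consume a, h(a, a, c);  v := a * a * c * h(a, c, c) * h(c, a, a)
The variable takes the whole remainder — replace the entire application.
Giving:  h(a * c * h(a * a * c * c * h(a * a * c * h(a, c, c) * h(c, a, a), a * a * c * c * c * h(c, a, c) * h(c, c, c), a * a * c * c * c * c * c) * h(a * c * c * c * h(c, a, a) * h(c, a, c), h(h(a, c, a), a * a * c * c, a * a * c), h(a * c, a * c * c * c, h(a, c, c))), c, a), a, c)

Answer: h(a * c * h(a * a * c * c * h(a * a * c * h(a, c, c) * h(c, a, a), a * a * c * c * c * h(c, a, c) * h(c, c, c), a * a * c * c * c * c * c) * h(a * c * c * c * h(c, a, a) * h(c, a, c), h(h(a, c, a), a * a * c * c, a * a * c), h(a * c, a * c * c * c, h(a, c, c))), c, a), a, c)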